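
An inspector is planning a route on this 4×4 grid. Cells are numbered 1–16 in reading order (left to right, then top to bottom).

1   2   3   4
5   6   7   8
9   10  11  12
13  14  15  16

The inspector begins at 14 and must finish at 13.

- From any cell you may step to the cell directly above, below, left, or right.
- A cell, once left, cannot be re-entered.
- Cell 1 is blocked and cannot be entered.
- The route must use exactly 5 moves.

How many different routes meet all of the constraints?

2

Need simple routes of exactly 5 moves from 14 to 13 (Manhattan distance 1, so 2 moves are spent on a detour and 2 undoing it).
Enumerating: 14 10 6 5 9 13 | 14 15 11 10 9 13.
That gives 2 routes.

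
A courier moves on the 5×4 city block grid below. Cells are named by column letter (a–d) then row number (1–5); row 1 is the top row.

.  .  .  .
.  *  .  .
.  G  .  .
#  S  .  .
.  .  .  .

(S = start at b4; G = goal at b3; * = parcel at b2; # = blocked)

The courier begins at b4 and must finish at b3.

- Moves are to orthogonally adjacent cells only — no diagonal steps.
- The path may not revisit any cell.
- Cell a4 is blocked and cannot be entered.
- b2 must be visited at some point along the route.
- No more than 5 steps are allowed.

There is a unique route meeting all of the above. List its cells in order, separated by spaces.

The budget equals the shortest possible length, so every move has to be on a shortest route through the required cells.
Route from b4: right to c4, 2× up (reaching c2), left to b2, down to b3 — 5 moves in all.
Check: all required cells visited; 5 ≤ 5 moves.

b4 c4 c3 c2 b2 b3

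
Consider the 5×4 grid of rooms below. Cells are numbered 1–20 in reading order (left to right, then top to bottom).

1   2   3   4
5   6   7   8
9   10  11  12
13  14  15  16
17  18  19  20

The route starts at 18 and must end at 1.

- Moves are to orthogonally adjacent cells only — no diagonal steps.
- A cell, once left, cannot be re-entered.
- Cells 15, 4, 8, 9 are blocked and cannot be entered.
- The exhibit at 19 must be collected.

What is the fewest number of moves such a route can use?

Any route passes through 19 somewhere between 18 and 1. Summing Manhattan distances along the two legs (18 → 19 → 1) gives a lower bound of 1 + 6 = 7 moves.
The shortest route satisfying every rule uses 9 moves: 18 → 19 → 20 → 16 → 12 → 11 → 7 → 3 → 2 → 1.
The bound of 7 isn't tight here; checking systematically, no route of length 7 through 8 satisfies every constraint, so 9 is the minimum.

9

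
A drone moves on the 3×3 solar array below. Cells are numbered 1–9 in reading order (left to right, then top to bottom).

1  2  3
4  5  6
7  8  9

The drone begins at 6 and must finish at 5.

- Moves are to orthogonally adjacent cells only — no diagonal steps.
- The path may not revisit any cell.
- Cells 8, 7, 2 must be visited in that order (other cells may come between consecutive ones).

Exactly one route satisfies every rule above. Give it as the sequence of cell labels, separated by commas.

The waypoints must appear in the order 8, 7, 2, with no cell reused.
Route from 6: down 1 to 9, left 2 to 7, up 2 to 1, right 1 to 2, down 1 to 5 — 7 moves in all.
Check: order respected (8 at step 2, 7 at step 3, 2 at step 6).

6, 9, 8, 7, 4, 1, 2, 5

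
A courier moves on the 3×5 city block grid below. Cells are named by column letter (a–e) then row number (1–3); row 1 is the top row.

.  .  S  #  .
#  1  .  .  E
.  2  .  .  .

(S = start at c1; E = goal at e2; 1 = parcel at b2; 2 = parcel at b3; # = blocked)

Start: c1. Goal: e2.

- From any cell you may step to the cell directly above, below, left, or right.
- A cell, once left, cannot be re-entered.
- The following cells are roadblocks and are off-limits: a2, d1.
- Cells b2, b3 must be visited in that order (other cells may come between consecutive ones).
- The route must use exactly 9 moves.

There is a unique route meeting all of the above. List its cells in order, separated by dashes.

The waypoints must appear in the order b2, b3, with no cell reused.
Route from c1: left 1 to b1, down 2 to b3, right 1 to c3, up 1 to c2, right 1 to d2, down 1 to d3, right 1 to e3, up 1 to e2 — 9 moves in all.
Check: order respected (1 at step 2, 2 at step 3); 9 moves as required.

c1 - b1 - b2 - b3 - c3 - c2 - d2 - d3 - e3 - e2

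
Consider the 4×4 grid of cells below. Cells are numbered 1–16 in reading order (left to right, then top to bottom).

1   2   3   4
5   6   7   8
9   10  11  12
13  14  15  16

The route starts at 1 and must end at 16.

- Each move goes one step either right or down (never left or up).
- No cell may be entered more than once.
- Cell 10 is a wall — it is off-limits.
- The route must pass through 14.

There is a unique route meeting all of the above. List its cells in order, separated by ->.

Moves only go right or down, so the column and row indices never decrease.
Route from 1: down 3 to 13, right 3 to 16 — 6 moves in all.
Check: all required cells visited.

1 -> 5 -> 9 -> 13 -> 14 -> 15 -> 16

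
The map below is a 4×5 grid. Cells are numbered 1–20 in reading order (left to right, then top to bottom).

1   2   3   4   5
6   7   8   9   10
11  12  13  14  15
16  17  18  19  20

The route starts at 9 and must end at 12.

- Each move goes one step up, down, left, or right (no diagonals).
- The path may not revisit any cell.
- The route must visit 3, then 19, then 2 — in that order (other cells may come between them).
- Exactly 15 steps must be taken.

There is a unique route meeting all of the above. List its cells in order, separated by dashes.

The waypoints must appear in the order 3, 19, 2, with no cell reused.
Route from 9: up to 4, left to 3, 2× down (reaching 13), right to 14, down to 19, 3× left (reaching 16), 3× up (reaching 1), right to 2, 2× down (reaching 12) — 15 moves in all.
Check: order respected (3 at step 2, 19 at step 6, 2 at step 13); 15 moves as required.

9 - 4 - 3 - 8 - 13 - 14 - 19 - 18 - 17 - 16 - 11 - 6 - 1 - 2 - 7 - 12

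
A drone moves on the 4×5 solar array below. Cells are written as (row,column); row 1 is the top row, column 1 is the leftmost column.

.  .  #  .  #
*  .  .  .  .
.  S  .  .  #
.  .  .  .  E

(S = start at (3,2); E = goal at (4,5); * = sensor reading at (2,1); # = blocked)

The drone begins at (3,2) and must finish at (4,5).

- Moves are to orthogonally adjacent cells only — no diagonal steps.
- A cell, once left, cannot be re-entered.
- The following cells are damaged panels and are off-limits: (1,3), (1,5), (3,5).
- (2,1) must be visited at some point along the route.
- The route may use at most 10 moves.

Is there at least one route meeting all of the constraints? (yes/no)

One route that works: (3,2) → (2,2) → (2,1) → (3,1) → (4,1) → (4,2) → (4,3) → (4,4) → (4,5).

yes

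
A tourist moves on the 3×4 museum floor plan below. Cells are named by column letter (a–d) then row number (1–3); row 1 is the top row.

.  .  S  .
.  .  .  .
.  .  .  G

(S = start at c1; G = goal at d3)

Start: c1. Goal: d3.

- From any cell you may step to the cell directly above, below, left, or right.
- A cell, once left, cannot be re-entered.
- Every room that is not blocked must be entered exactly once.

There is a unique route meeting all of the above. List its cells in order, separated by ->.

c1 -> d1 -> d2 -> c2 -> b2 -> b1 -> a1 -> a2 -> a3 -> b3 -> c3 -> d3

Need to visit all 12 open cells exactly once, starting at c1 and ending at d3.
Route from c1: right to d1, down to d2, 2× left (reaching b2), up to b1, left to a1, 2× down (reaching a3), 3× right (reaching d3) — 11 moves in all.
Check: all 12 open cells covered.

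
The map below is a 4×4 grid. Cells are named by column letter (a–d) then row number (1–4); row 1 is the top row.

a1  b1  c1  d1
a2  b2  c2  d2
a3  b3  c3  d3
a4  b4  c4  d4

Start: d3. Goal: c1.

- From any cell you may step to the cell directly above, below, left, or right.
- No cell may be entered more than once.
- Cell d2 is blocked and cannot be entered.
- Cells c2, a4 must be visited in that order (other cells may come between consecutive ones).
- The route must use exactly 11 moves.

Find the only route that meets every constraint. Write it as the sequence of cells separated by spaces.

The waypoints must appear in the order c2, a4, with no cell reused.
Route from d3: left 1 to c3, up 1 to c2, left 1 to b2, down 2 to b4, left 1 to a4, up 3 to a1, right 2 to c1 — 11 moves in all.
Check: order respected (c2 at step 2, a4 at step 6); 11 moves as required.

d3 c3 c2 b2 b3 b4 a4 a3 a2 a1 b1 c1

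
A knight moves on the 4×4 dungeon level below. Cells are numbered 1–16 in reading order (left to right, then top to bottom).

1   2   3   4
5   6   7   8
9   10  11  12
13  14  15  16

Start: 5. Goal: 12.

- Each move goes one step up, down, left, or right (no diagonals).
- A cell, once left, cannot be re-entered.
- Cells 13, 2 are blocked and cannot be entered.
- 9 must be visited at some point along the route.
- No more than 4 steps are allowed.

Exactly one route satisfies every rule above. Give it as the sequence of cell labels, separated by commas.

The budget equals the shortest possible length, so every move has to be on a shortest route through the required cells.
Route from 5: down 1 to 9, right 3 to 12 — 4 moves in all.
Check: all required cells visited; 4 ≤ 4 moves.

5, 9, 10, 11, 12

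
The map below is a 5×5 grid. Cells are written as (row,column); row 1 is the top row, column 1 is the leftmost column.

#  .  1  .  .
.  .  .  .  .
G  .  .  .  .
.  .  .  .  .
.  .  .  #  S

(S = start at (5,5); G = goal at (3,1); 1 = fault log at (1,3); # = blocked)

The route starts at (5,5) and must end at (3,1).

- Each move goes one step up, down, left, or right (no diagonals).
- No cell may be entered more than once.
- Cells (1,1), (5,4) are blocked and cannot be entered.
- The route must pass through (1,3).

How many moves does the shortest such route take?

Any route passes through (1,3) somewhere between (5,5) and (3,1). Summing Manhattan distances along the two legs ((5,5) → (1,3) → (3,1)) gives a lower bound of 6 + 4 = 10 moves.
A route of 10 moves achieves this: (5,5) → (4,5) → (3,5) → (2,5) → (1,5) → (1,4) → (1,3) → (2,3) → (3,3) → (3,2) → (3,1).
Since 10 matches the lower bound, it is optimal.

10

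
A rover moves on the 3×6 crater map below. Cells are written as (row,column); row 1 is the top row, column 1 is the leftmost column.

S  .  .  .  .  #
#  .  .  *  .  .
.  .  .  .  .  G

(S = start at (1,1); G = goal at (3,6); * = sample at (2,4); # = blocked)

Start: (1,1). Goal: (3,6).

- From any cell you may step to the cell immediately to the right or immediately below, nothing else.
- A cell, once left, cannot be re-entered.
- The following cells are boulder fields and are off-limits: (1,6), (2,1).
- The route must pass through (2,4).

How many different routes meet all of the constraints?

A right/down-only route from (1,1) to (3,6) makes exactly 2 down-moves and 5 right-moves in some order.
With no other constraints that would be C(7,2) = 21 routes.
Split at (2,4) and multiply the segment counts (each segment already excludes blocked cells): (1,1)→(2,4): 3; (2,4)→(3,6): 3; product = 9.
That gives 9 routes.

9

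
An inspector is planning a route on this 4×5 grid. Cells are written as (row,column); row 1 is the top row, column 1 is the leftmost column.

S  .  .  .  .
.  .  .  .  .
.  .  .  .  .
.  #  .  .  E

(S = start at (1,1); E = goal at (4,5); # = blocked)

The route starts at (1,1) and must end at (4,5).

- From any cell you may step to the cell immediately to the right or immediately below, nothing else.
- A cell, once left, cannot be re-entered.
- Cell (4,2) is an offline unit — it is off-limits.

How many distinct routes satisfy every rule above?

A right/down-only route from (1,1) to (4,5) makes exactly 3 down-moves and 4 right-moves in some order.
With no other constraints that would be C(7,3) = 35 routes.
Subtract routes through each blocked cell (inclusion–exclusion for overlaps): − through (4,2): 4 → 31.
That gives 31 routes.

31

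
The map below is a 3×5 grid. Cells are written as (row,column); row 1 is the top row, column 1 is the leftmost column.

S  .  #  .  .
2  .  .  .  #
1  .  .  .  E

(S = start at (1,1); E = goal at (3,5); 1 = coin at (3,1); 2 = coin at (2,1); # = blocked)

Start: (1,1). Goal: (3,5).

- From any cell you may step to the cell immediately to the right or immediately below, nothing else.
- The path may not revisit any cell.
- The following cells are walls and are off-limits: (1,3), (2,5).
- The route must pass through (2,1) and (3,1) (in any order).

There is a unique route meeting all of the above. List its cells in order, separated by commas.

Moves only go right or down, so the column and row indices never decrease.
Route from (1,1): 2× down (reaching (3,1)), 4× right (reaching (3,5)) — 6 moves in all.
Check: all required cells visited.

(1,1), (2,1), (3,1), (3,2), (3,3), (3,4), (3,5)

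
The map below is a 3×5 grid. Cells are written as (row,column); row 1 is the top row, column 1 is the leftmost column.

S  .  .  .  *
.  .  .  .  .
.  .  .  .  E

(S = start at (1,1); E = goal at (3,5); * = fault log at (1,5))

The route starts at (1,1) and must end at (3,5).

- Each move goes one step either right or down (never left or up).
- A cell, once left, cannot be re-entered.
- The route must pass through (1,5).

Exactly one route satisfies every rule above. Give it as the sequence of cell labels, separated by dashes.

Moves only go right or down, so the column and row indices never decrease.
Route from (1,1): right 4 to (1,5), down 2 to (3,5) — 6 moves in all.
Check: all required cells visited.

(1,1) - (1,2) - (1,3) - (1,4) - (1,5) - (2,5) - (3,5)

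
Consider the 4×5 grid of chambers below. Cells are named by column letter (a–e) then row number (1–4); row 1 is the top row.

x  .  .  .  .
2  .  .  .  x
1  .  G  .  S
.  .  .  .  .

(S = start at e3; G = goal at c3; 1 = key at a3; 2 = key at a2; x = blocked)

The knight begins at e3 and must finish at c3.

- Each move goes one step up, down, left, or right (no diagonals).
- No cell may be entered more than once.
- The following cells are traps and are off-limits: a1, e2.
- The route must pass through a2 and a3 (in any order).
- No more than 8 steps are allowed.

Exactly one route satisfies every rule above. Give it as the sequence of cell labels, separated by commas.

The 8-move cap with required stops at a2, a3 leaves no slack for detours.
Route from e3: left to d3, up to d2, 3× left (reaching a2), down to a3, 2× right (reaching c3) — 8 moves in all.
Check: all required cells visited; 8 ≤ 8 moves.

e3, d3, d2, c2, b2, a2, a3, b3, c3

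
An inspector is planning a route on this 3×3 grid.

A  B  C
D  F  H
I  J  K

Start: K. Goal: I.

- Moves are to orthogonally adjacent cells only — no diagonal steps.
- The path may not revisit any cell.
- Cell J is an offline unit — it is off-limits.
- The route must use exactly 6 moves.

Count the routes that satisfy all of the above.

Need simple routes of exactly 6 moves from K to I (Manhattan distance 2, so 2 moves are spent on a detour and 2 undoing it).
Enumerating: K H C B F D I | K H C B A D I | K H F B A D I.
That gives 3 routes.

3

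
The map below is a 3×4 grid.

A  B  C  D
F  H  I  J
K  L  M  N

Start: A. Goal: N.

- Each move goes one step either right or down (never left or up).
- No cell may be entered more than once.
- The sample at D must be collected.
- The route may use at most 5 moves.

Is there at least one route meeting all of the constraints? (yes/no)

One route that works: A → B → C → D → J → N.

yes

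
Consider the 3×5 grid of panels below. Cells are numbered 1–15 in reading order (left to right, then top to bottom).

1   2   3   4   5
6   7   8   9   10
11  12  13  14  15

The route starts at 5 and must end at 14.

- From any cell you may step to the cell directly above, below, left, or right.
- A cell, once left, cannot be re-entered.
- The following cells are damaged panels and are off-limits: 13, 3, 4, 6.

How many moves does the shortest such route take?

3

The Manhattan distance from 5 to 14 is |1−3| + |5−4| = 3, so at least 3 moves are needed.
A route of 3 moves achieves this: 5 → 10 → 15 → 14.
Since 3 matches the lower bound, it is optimal.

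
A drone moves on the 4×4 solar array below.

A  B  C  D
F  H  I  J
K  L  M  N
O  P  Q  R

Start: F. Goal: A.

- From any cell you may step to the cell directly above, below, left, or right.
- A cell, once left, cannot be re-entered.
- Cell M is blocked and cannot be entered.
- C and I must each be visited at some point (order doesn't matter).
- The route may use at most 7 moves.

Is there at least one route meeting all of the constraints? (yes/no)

One route that works: F → H → I → C → B → A.

yes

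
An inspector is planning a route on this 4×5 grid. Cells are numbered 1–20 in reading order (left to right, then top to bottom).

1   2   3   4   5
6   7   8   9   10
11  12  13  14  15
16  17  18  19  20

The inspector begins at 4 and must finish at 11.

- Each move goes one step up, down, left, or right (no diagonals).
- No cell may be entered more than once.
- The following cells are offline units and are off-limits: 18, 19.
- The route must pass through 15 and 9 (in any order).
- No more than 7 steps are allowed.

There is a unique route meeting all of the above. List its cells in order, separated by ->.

The 7-move cap with required stops at 15, 9 leaves no slack for detours.
Route from 4: down 1 to 9, right 1 to 10, down 1 to 15, left 4 to 11 — 7 moves in all.
Check: all required cells visited; 7 ≤ 7 moves.

4 -> 9 -> 10 -> 15 -> 14 -> 13 -> 12 -> 11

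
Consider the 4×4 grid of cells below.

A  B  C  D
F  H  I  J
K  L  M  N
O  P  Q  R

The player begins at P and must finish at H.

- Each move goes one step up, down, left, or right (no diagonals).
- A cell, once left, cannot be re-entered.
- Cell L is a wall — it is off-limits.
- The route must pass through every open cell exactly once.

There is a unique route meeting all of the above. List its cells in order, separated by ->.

P -> O -> K -> F -> A -> B -> C -> D -> J -> N -> R -> Q -> M -> I -> H

Need to visit all 15 open cells exactly once, starting at P and ending at H.
Cell R has only two open neighbours (N and Q), so the path must pass straight through it: one of those is the cell it's entered from and the other is where it exits.
Route from P: left 1 to O, up 3 to A, right 3 to D, down 3 to R, left 1 to Q, up 2 to I, left 1 to H — 14 moves in all.
Check: all 15 open cells covered.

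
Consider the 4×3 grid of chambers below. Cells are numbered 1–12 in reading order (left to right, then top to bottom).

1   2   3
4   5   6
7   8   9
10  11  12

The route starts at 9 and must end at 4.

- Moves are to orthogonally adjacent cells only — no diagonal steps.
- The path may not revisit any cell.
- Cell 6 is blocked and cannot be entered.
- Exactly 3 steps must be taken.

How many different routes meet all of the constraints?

Need simple routes of exactly 3 moves from 9 to 4 (Manhattan distance 3, so 0 moves are spent on a detour and 0 undoing it).
Enumerating: 9 8 5 4 | 9 8 7 4.
That gives 2 routes.

2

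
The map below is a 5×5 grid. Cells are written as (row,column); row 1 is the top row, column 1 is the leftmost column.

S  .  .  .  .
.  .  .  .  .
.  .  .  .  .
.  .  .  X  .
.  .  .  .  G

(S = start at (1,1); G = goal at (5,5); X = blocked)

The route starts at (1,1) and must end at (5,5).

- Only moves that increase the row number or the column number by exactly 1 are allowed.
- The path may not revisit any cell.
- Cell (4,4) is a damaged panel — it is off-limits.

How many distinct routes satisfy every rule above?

30

A right/down-only route from (1,1) to (5,5) makes exactly 4 down-moves and 4 right-moves in some order.
With no other constraints that would be C(8,4) = 70 routes.
Subtract routes through each blocked cell (inclusion–exclusion for overlaps): − through (4,4): 40 → 30.
That gives 30 routes.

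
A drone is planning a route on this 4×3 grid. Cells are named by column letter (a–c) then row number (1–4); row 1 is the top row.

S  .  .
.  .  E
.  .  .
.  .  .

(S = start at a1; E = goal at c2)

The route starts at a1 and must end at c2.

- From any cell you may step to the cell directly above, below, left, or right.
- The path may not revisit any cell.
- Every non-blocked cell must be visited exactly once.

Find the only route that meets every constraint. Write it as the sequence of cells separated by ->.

Need to visit all 12 open cells exactly once, starting at a1 and ending at c2.
Route from a1: 3× down (reaching a4), 2× right (reaching c4), up to c3, left to b3, 2× up (reaching b1), right to c1, down to c2 — 11 moves in all.
Check: all 12 open cells covered.

a1 -> a2 -> a3 -> a4 -> b4 -> c4 -> c3 -> b3 -> b2 -> b1 -> c1 -> c2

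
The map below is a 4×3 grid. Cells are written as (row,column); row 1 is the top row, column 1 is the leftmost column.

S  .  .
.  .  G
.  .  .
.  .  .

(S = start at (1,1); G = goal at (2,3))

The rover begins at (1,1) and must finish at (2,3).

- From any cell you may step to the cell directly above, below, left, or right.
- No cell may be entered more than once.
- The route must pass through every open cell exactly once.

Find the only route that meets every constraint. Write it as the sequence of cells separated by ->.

Need to visit all 12 open cells exactly once, starting at (1,1) and ending at (2,3).
Cell (4,1) has only two open neighbours ((3,1) and (4,2)), so the path must pass straight through it: one of those is the cell it's entered from and the other is where it exits.
Route from (1,1): down 3 to (4,1), right 2 to (4,3), up 1 to (3,3), left 1 to (3,2), up 2 to (1,2), right 1 to (1,3), down 1 to (2,3) — 11 moves in all.
Check: all 12 open cells covered.

(1,1) -> (2,1) -> (3,1) -> (4,1) -> (4,2) -> (4,3) -> (3,3) -> (3,2) -> (2,2) -> (1,2) -> (1,3) -> (2,3)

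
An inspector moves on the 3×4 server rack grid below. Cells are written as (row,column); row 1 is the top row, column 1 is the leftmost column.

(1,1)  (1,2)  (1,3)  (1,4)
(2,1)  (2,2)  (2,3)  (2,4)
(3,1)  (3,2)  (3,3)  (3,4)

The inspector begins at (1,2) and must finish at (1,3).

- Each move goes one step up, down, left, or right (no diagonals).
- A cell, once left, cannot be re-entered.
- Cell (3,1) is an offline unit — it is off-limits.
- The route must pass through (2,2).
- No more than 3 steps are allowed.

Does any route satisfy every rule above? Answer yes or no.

yes

One route that works: (1,2) → (2,2) → (2,3) → (1,3).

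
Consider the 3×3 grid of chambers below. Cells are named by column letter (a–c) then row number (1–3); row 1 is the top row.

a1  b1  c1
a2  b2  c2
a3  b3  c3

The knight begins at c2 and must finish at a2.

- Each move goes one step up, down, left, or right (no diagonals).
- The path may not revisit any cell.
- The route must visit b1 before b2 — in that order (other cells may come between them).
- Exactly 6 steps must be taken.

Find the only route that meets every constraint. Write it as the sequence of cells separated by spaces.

c2 c1 b1 b2 b3 a3 a2

The waypoints must appear in the order b1, b2, with no cell reused.
Route from c2: up 1 to c1, left 1 to b1, down 2 to b3, left 1 to a3, up 1 to a2 — 6 moves in all.
Check: order respected (b1 at step 2, b2 at step 3); 6 moves as required.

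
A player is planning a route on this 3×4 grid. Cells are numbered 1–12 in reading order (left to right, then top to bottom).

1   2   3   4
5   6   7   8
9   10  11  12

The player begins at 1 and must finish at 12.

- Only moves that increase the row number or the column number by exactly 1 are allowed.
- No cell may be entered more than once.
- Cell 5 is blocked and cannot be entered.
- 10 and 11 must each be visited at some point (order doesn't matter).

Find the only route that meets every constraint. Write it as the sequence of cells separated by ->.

Moves only go right or down, so the column and row indices never decrease.
Route from 1: right to 2, 2× down (reaching 10), 2× right (reaching 12) — 5 moves in all.
Check: all required cells visited.

1 -> 2 -> 6 -> 10 -> 11 -> 12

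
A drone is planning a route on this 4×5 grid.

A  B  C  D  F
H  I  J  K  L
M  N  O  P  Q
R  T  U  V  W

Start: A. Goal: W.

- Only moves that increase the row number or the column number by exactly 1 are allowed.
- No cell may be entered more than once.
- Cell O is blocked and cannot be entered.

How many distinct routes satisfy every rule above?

A right/down-only route from A to W makes exactly 3 down-moves and 4 right-moves in some order.
With no other constraints that would be C(7,3) = 35 routes.
Subtract routes through each blocked cell (inclusion–exclusion for overlaps): − through O: 18 → 17.
That gives 17 routes.

17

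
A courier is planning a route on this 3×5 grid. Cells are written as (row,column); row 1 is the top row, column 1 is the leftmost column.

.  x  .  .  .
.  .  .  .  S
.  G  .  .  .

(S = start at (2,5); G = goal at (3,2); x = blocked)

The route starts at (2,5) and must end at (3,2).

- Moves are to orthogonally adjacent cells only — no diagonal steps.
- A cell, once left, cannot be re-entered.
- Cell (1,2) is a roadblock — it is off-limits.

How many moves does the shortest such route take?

The Manhattan distance from (2,5) to (3,2) is |2−3| + |5−2| = 4, so at least 4 moves are needed.
A route of 4 moves achieves this: (2,5) → (3,5) → (3,4) → (3,3) → (3,2).
Since 4 matches the lower bound, it is optimal.

4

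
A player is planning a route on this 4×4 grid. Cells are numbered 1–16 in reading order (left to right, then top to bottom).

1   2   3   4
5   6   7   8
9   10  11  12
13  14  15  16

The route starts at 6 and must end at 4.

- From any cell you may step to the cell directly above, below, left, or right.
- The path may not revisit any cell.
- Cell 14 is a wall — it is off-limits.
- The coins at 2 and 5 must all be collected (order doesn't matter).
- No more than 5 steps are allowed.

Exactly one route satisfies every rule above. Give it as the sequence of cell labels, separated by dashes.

Any route must reach 2 and 5 and still end at 4 within 5 moves, so the order of the required stops is forced.
Route from 6: left 1 to 5, up 1 to 1, right 3 to 4 — 5 moves in all.
Check: all required cells visited; 5 ≤ 5 moves.

6 - 5 - 1 - 2 - 3 - 4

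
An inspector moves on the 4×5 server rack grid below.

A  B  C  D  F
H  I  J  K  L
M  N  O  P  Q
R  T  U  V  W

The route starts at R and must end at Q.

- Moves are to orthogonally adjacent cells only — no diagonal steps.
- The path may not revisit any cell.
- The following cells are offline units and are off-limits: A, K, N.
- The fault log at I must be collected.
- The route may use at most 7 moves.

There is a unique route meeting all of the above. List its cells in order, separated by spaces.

Any route must reach I and still end at Q within 7 moves, so the order of the required stops is forced.
Route from R: up 2 to H, right 2 to J, down 1 to O, right 2 to Q — 7 moves in all.
Check: all required cells visited; 7 ≤ 7 moves.

R M H I J O P Q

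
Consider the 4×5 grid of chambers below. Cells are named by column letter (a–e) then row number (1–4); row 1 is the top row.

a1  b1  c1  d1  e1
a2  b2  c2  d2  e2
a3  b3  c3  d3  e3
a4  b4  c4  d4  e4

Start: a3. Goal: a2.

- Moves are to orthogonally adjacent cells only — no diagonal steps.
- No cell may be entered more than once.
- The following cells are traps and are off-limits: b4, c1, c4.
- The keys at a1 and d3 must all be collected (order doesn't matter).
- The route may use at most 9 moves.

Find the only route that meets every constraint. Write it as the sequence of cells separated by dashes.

a3 - b3 - c3 - d3 - d2 - c2 - b2 - b1 - a1 - a2

Any route must reach a1 and d3 and still end at a2 within 9 moves, so the order of the required stops is forced.
Route from a3: 3× right (reaching d3), up to d2, 2× left (reaching b2), up to b1, left to a1, down to a2 — 9 moves in all.
Check: all required cells visited; 9 ≤ 9 moves.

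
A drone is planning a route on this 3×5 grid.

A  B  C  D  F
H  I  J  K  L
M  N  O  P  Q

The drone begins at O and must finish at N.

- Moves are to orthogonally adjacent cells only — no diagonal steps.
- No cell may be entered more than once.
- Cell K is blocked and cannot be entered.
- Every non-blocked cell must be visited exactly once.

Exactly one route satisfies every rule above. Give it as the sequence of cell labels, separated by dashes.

Need to visit all 14 open cells exactly once, starting at O and ending at N.
Cell A has only two open neighbours (H and B), so the path must pass straight through it: one of those is the cell it's entered from and the other is where it exits.
Route from O: right 2 to Q, up 2 to F, left 2 to C, down 1 to J, left 1 to I, up 1 to B, left 1 to A, down 2 to M, right 1 to N — 13 moves in all.
Check: all 14 open cells covered.

O - P - Q - L - F - D - C - J - I - B - A - H - M - N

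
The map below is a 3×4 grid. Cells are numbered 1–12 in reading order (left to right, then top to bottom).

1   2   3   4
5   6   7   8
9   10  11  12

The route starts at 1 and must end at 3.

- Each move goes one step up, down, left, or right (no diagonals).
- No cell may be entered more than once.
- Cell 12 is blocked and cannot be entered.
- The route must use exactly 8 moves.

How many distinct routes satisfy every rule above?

6

Need simple routes of exactly 8 moves from 1 to 3 (Manhattan distance 2, so 3 moves are spent on a detour and 3 undoing it).
Enumerating: 1 5 9 10 6 7 8 4 3 | 1 5 9 10 11 7 6 2 3 | 1 5 9 10 11 7 8 4 3 | 1 5 6 10 11 7 8 4 3 | 1 2 6 10 11 7 8 4 3 | 1 2 6 5 9 10 11 7 3.
That gives 6 routes.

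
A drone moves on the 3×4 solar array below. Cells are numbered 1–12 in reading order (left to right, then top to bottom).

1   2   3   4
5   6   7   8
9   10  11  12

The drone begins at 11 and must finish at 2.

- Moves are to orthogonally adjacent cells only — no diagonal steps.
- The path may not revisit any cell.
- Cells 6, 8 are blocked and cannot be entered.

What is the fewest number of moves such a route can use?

The Manhattan distance from 11 to 2 is |3−1| + |3−2| = 3, so at least 3 moves are needed.
A route of 3 moves achieves this: 11 → 7 → 3 → 2.
Since 3 matches the lower bound, it is optimal.

3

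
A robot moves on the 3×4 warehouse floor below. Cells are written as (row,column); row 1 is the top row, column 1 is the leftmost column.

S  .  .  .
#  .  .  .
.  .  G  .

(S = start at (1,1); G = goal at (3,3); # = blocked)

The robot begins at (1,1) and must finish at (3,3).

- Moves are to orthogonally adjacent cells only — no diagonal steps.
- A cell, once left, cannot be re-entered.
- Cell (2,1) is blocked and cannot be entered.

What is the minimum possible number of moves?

4

The Manhattan distance from (1,1) to (3,3) is |1−3| + |1−3| = 4, so at least 4 moves are needed.
A route of 4 moves achieves this: (1,1) → (1,2) → (2,2) → (3,2) → (3,3).
Since 4 matches the lower bound, it is optimal.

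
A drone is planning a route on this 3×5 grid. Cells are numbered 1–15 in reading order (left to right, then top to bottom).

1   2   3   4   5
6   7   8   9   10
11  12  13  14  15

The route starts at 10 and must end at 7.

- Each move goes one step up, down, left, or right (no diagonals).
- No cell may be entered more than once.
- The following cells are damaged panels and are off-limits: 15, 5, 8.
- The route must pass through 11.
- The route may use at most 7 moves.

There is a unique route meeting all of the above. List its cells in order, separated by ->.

The 7-move cap with required stops at 11 leaves no slack for detours.
Route from 10: left 1 to 9, down 1 to 14, left 3 to 11, up 1 to 6, right 1 to 7 — 7 moves in all.
Check: all required cells visited; 7 ≤ 7 moves.

10 -> 9 -> 14 -> 13 -> 12 -> 11 -> 6 -> 7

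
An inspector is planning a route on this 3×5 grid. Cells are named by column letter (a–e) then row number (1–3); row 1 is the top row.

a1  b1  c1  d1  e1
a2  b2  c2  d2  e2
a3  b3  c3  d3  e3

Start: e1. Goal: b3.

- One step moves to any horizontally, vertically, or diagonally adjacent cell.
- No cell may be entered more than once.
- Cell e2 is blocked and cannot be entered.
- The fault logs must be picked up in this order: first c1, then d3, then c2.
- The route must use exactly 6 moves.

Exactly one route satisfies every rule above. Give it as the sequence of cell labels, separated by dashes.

The waypoints must appear in the order c1, d3, c2, with no cell reused.
Route from e1: 2× left (reaching c1), down-right to d2, down to d3, up-left to c2, down-left to b3 — 6 moves in all.
Check: order respected (c1 at step 2, d3 at step 4, c2 at step 5); 6 moves as required.

e1 - d1 - c1 - d2 - d3 - c2 - b3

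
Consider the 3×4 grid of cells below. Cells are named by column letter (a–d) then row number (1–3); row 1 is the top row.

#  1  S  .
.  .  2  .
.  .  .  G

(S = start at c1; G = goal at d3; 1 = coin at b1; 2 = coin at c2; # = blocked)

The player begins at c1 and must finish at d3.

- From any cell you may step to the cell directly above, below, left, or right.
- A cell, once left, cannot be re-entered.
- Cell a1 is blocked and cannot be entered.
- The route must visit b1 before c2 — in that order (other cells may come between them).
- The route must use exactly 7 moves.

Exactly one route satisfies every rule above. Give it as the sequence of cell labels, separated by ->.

The waypoints must appear in the order b1, c2, with no cell reused.
Route from c1: left to b1, 2× down (reaching b3), right to c3, up to c2, right to d2, down to d3 — 7 moves in all.
Check: order respected (1 at step 1, 2 at step 5); 7 moves as required.

c1 -> b1 -> b2 -> b3 -> c3 -> c2 -> d2 -> d3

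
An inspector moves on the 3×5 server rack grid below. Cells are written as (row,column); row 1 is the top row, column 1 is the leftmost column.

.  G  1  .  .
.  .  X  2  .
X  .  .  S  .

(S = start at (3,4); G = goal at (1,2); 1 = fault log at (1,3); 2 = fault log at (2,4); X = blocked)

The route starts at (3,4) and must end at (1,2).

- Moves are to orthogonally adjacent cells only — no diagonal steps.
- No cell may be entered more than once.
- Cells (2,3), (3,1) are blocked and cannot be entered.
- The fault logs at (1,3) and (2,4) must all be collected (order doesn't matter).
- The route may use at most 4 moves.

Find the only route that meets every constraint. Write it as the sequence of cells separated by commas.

(3,4), (2,4), (1,4), (1,3), (1,2)

Any route must reach (1,3) and (2,4) and still end at (1,2) within 4 moves, so the order of the required stops is forced.
Route from (3,4): 2× up (reaching (1,4)), 2× left (reaching (1,2)) — 4 moves in all.
Check: all required cells visited; 4 ≤ 4 moves.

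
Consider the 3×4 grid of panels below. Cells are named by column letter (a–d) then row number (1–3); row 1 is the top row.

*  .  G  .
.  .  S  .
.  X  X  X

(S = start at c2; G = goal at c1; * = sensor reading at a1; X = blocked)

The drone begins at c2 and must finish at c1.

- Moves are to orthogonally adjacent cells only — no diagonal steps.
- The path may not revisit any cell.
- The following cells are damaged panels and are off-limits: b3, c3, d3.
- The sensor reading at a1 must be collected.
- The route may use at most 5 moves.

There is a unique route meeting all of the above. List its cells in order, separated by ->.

Any route must reach a1 and still end at c1 within 5 moves, so the order of the required stops is forced.
Route from c2: 2× left (reaching a2), up to a1, 2× right (reaching c1) — 5 moves in all.
Check: all required cells visited; 5 ≤ 5 moves.

c2 -> b2 -> a2 -> a1 -> b1 -> c1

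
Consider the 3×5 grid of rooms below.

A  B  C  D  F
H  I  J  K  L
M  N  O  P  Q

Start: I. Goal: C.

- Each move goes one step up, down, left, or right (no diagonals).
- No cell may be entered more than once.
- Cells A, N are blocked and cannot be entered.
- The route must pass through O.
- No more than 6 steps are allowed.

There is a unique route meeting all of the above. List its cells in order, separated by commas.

Any route must reach O and still end at C within 6 moves, so the order of the required stops is forced.
Route from I: right 1 to J, down 1 to O, right 1 to P, up 2 to D, left 1 to C — 6 moves in all.
Check: all required cells visited; 6 ≤ 6 moves.

I, J, O, P, K, D, C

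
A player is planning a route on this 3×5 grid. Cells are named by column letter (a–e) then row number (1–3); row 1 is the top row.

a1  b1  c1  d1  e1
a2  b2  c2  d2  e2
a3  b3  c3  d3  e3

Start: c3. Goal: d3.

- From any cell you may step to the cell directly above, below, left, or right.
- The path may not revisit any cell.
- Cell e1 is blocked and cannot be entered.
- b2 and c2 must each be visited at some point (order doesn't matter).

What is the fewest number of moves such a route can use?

5

Any route passes through b2 and c2 in some order between c3 and d3. Summing Manhattan distances along each leg and taking the cheapest ordering (c3 → b2 → c2 → d3) gives a lower bound of 2 + 1 + 2 = 5 moves.
A route of 5 moves achieves this: c3 → b3 → b2 → c2 → d2 → d3.
Since 5 matches the lower bound, it is optimal.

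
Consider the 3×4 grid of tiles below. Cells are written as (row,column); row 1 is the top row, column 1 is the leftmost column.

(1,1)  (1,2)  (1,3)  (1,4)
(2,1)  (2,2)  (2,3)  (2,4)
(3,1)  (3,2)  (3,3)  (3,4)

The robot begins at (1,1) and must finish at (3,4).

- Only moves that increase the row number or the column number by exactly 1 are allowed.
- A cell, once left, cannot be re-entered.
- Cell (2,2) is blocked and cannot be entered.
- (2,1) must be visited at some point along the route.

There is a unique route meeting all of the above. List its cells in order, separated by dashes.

Moves only go right or down, so the column and row indices never decrease.
Route from (1,1): down 2 to (3,1), right 3 to (3,4) — 5 moves in all.
Check: all required cells visited.

(1,1) - (2,1) - (3,1) - (3,2) - (3,3) - (3,4)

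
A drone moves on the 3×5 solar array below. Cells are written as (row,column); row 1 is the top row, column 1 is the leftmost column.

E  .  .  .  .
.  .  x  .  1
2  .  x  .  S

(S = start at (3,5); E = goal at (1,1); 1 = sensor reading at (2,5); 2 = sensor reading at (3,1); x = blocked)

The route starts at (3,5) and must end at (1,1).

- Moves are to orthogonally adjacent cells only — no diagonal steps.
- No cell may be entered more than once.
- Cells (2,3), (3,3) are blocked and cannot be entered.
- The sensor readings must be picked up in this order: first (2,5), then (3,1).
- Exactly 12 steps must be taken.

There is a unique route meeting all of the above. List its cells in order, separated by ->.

(3,5) -> (3,4) -> (2,4) -> (2,5) -> (1,5) -> (1,4) -> (1,3) -> (1,2) -> (2,2) -> (3,2) -> (3,1) -> (2,1) -> (1,1)

The waypoints must appear in the order (2,5), (3,1), with no cell reused.
Route from (3,5): left to (3,4), up to (2,4), right to (2,5), up to (1,5), 3× left (reaching (1,2)), 2× down (reaching (3,2)), left to (3,1), 2× up (reaching (1,1)) — 12 moves in all.
Check: order respected (1 at step 3, 2 at step 10); 12 moves as required.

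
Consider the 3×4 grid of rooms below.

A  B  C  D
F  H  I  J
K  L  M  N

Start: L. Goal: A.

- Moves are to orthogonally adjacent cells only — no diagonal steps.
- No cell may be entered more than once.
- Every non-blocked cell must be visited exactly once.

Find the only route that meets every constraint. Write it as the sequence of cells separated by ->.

Need to visit all 12 open cells exactly once, starting at L and ending at A.
Route from L: left to K, up to F, 2× right (reaching I), down to M, right to N, 2× up (reaching D), 3× left (reaching A) — 11 moves in all.
Check: all 12 open cells covered.

L -> K -> F -> H -> I -> M -> N -> J -> D -> C -> B -> A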